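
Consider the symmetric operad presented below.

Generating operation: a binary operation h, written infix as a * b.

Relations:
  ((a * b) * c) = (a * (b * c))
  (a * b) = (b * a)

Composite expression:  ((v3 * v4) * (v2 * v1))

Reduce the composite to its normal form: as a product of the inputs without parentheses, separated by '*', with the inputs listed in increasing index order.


Both nesting and order wash out for h; what remains is which v's occur.
(v3 * v4) linearizes to v3 * v4
(v2 * v1) linearizes to v2 * v1
((v3 * v4) * (v2 * v1)) linearizes to v3 * v4 * v2 * v1
commutativity sorts the factors: v1 * v2 * v3 * v4

v1 * v2 * v3 * v4


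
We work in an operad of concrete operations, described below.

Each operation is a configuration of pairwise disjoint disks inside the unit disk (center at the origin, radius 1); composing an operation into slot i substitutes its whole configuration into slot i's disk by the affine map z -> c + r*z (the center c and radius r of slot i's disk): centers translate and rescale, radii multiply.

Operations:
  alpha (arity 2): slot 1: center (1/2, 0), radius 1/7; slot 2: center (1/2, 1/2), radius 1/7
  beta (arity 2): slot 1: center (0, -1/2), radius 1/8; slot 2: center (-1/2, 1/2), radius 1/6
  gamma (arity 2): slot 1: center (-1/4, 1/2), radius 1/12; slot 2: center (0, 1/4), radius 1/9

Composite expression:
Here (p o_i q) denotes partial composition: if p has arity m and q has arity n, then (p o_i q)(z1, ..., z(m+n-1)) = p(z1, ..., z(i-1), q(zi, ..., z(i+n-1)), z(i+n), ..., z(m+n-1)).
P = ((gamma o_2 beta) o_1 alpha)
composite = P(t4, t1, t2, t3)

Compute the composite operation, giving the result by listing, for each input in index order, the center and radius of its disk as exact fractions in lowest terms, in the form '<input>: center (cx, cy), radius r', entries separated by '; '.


t1: center (-5/24, 13/24), radius 1/84; t2: center (0, 7/36), radius 1/72; t3: center (-1/18, 11/36), radius 1/54; t4: center (-5/24, 1/2), radius 1/84

Affine substitution under gamma: radii multiply and t-centers shift.
t4 passes through 2 substitutions, ending at center (-5/24, 1/2), radius 1/84
t1 passes through 2 substitutions, ending at center (-5/24, 13/24), radius 1/84
t2 passes through 2 substitutions, ending at center (0, 7/36), radius 1/72
t3 passes through 2 substitutions, ending at center (-1/18, 11/36), radius 1/54


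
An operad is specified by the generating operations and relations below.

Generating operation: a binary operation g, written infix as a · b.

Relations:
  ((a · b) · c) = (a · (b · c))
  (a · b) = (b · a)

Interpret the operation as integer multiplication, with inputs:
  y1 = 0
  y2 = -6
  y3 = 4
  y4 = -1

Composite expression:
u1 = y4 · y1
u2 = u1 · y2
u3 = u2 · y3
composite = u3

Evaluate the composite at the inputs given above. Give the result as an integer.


0

(y4 · y1) = 0
((y4 · y1) · y2) = 0
(((y4 · y1) · y2) · y3) = 0


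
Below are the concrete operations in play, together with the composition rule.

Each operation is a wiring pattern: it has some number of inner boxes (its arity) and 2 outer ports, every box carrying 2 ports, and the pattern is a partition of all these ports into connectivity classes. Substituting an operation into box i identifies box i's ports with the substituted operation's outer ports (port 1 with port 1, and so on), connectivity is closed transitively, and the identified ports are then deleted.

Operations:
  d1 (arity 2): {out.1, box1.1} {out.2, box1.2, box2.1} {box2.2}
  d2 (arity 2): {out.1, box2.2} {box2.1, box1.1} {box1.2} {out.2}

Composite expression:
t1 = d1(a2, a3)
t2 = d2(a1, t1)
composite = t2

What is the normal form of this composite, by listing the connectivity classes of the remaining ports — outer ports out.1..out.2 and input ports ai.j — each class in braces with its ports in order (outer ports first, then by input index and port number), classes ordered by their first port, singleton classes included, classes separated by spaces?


{out.1, a2.2, a3.1} {out.2} {a1.1, a2.1} {a1.2} {a3.2}


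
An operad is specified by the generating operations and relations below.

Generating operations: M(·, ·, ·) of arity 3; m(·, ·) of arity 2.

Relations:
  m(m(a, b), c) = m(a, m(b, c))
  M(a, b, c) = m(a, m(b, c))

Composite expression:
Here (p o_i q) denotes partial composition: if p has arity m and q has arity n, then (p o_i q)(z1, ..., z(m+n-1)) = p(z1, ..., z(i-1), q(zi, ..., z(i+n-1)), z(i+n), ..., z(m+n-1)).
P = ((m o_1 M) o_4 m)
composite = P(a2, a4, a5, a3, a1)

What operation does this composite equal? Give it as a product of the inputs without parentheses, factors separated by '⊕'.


a2 ⊕ a4 ⊕ a5 ⊕ a3 ⊕ a1

Key point: m is associative — brackets drop, the a-order remains.
M(a2, a4, a5) spells out as a2 ⊕ a4 ⊕ a5
m(a3, a1) spells out as a3 ⊕ a1
m(M(a2, a4, a5), m(a3, a1)) spells out as a2 ⊕ a4 ⊕ a5 ⊕ a3 ⊕ a1


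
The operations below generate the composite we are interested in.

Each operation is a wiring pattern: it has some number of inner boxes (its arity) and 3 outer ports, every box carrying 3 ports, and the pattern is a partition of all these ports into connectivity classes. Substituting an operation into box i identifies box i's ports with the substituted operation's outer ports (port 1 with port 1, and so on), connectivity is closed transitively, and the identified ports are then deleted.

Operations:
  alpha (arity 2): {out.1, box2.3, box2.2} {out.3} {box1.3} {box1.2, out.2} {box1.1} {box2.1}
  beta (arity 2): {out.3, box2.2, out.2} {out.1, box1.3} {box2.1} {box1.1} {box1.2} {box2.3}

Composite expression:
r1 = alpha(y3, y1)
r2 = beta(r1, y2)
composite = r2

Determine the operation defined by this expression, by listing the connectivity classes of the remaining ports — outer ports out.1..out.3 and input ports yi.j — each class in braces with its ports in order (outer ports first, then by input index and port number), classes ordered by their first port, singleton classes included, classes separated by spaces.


{out.1} {out.2, out.3, y2.2} {y1.1} {y1.2, y1.3} {y2.1} {y2.3} {y3.1} {y3.2} {y3.3}

Two ports join when wires chain via beta-identified ports.
after alpha, the pattern on (y3, y1) reads {out.1, y1.2, y1.3} {out.2, y3.2} {out.3} {y1.1} {y3.1} {y3.3} (out.j = its outer ports)
after beta, the pattern on (y3, y1, y2) reads {out.1} {out.2, out.3, y2.2} {y1.1} {y1.2, y1.3} {y2.1} {y2.3} {y3.1} {y3.2} {y3.3} (out.j = its outer ports)


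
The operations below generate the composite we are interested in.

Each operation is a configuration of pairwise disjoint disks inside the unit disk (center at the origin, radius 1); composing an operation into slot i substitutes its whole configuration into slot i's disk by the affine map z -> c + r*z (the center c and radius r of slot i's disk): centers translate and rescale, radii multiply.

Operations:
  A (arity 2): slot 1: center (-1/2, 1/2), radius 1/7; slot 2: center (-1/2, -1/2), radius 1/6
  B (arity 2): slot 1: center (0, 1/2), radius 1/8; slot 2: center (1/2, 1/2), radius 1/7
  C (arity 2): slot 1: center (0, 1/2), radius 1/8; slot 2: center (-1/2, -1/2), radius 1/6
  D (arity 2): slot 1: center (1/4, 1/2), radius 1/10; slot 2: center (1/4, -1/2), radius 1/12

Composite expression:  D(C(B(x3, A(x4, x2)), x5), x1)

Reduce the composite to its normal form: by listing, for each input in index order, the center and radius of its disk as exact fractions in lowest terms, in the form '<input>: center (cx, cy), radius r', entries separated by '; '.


x1: center (1/4, -1/2), radius 1/12; x2: center (143/560, 311/560), radius 1/3360; x3: center (1/4, 89/160), radius 1/640; x4: center (143/560, 39/70), radius 1/3920; x5: center (1/5, 9/20), radius 1/60

Affine substitution under D: radii multiply and x-centers shift.
x3 passes through 3 substitutions, ending at center (1/4, 89/160), radius 1/640
x4 passes through 4 substitutions, ending at center (143/560, 39/70), radius 1/3920
x2 passes through 4 substitutions, ending at center (143/560, 311/560), radius 1/3360
x5 passes through 2 substitutions, ending at center (1/5, 9/20), radius 1/60
x1 passes through 1 substitution, ending at center (1/4, -1/2), radius 1/12


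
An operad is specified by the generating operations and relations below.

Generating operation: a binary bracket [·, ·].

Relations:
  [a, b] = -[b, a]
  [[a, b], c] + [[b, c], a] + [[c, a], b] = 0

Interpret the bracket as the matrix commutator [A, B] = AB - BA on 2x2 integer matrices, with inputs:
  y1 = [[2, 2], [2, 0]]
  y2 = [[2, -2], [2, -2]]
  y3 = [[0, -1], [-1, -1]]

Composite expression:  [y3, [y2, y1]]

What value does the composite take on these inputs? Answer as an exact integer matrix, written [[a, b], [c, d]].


[[16, -4], [20, -16]]

[y2, y1] = [[-8, 12], [-4, 8]]
[y3, [y2, y1]] = [[16, -4], [20, -16]]


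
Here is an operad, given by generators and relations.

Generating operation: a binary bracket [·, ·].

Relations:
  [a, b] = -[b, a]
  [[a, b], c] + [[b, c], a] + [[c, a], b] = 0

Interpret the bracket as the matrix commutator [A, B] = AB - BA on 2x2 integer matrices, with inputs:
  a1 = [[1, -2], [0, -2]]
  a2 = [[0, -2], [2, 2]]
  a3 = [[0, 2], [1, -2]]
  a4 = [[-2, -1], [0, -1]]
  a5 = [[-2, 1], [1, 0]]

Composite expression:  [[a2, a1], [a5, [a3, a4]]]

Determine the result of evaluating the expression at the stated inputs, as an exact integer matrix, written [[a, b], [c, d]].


[a2, a1] = [[4, 10], [6, -4]]
[a3, a4] = [[1, 0], [-1, -1]]
[a5, [a3, a4]] = [[-1, -2], [0, 1]]
[[a2, a1], [a5, [a3, a4]]] = [[12, 4], [-12, -12]]

[[12, 4], [-12, -12]]


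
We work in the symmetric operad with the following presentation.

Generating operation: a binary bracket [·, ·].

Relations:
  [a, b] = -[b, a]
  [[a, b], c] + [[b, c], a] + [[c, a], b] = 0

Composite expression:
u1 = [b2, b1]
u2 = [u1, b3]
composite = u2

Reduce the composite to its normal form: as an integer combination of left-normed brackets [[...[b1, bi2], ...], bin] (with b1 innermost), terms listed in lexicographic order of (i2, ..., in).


Antisymmetry and Jacobi reduce to b1-anchored left-normed brackets.
Composite bracket: [[b2, b1], b3]
Expanding via [a, b] = ab - ba: 4 signed words (2^2 = 4).
Words beginning with b1 determine it all:
  b1b2b3 appears with sign -1, giving the term -[[b1, b2], b3]

-[[b1, b2], b3]


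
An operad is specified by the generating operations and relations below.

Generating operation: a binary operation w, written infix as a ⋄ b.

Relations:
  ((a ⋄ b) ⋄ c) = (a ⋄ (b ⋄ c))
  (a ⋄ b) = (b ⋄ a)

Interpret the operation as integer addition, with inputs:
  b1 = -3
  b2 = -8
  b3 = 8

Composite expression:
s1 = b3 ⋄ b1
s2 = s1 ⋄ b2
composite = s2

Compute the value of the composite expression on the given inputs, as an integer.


-3

(b3 ⋄ b1) = 5
((b3 ⋄ b1) ⋄ b2) = -3


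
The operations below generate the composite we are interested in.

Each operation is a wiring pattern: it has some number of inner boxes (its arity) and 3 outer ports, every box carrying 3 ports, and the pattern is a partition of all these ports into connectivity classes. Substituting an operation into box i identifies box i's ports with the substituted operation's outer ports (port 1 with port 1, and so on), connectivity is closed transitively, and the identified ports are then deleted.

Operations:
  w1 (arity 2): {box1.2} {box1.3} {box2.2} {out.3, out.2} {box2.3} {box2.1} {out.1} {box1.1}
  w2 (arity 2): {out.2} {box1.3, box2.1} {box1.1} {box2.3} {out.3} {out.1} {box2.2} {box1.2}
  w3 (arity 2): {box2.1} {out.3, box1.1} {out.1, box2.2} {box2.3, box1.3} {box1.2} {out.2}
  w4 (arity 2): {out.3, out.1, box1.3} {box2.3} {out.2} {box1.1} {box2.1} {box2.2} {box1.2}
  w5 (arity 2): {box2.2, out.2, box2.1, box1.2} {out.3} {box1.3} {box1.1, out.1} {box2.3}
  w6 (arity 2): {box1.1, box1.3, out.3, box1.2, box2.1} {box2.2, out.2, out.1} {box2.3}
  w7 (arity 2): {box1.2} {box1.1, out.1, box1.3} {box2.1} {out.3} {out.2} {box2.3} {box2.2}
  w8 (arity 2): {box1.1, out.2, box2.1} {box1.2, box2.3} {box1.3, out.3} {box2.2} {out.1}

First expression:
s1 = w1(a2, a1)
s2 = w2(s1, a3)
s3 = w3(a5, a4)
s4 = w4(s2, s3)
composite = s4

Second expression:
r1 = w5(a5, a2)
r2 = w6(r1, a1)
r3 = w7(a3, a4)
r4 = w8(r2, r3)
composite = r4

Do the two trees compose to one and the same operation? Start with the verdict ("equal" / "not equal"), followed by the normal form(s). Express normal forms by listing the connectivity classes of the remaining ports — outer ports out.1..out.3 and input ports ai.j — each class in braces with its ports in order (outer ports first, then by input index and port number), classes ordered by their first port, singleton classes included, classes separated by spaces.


not equal — first {out.1, out.3} {out.2} {a1.1} {a1.2} {a1.3} {a2.1} {a2.2} {a2.3} {a3.1} {a3.2} {a3.3} {a4.1} {a4.2} {a4.3, a5.3} {a5.1} {a5.2}, second {out.1} {out.2, a1.2, a3.1, a3.3} {out.3, a1.1, a2.1, a2.2, a5.1, a5.2} {a1.3} {a2.3} {a3.2} {a4.1} {a4.2} {a4.3} {a5.3}


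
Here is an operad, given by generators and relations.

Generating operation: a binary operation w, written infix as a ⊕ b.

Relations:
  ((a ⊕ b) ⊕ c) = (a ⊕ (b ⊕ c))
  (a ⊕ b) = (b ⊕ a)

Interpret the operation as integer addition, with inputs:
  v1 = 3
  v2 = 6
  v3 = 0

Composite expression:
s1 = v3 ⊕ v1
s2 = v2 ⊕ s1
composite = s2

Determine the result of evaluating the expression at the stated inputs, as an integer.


(v3 ⊕ v1) = 3
(v2 ⊕ (v3 ⊕ v1)) = 9

9


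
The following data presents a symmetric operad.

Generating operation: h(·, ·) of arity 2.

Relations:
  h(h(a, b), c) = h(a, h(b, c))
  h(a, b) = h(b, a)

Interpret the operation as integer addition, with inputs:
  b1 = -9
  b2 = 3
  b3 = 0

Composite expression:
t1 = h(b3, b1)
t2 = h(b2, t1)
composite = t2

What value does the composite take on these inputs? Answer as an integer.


h(b3, b1) = -9
h(b2, h(b3, b1)) = -6

-6


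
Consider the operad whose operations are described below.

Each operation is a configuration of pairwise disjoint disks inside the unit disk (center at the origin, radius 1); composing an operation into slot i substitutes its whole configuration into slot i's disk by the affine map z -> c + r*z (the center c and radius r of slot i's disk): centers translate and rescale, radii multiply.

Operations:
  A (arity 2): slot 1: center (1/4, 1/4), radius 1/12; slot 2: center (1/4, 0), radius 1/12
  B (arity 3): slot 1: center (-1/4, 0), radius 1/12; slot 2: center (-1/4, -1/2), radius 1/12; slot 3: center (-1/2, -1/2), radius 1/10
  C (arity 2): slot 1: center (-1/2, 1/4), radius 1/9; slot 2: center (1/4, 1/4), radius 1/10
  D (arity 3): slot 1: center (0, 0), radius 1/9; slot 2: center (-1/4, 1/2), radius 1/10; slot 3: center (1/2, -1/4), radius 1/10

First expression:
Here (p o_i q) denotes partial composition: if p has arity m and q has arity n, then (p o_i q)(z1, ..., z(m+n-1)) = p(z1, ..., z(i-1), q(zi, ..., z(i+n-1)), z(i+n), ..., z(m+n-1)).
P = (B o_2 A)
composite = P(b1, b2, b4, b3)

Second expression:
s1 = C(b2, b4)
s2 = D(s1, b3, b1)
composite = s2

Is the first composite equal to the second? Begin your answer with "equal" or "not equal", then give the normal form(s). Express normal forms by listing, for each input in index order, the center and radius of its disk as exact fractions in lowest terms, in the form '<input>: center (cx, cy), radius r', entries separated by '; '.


The first composite normalizes to b1: center (-1/4, 0), radius 1/12; b2: center (-11/48, -23/48), radius 1/144; b3: center (-1/2, -1/2), radius 1/10; b4: center (-11/48, -1/2), radius 1/144
The second composite normalizes to b1: center (1/2, -1/4), radius 1/10; b2: center (-1/18, 1/36), radius 1/81; b3: center (-1/4, 1/2), radius 1/10; b4: center (1/36, 1/36), radius 1/90
The normal forms differ: not equal.

not equal — first b1: center (-1/4, 0), radius 1/12; b2: center (-11/48, -23/48), radius 1/144; b3: center (-1/2, -1/2), radius 1/10; b4: center (-11/48, -1/2), radius 1/144, second b1: center (1/2, -1/4), radius 1/10; b2: center (-1/18, 1/36), radius 1/81; b3: center (-1/4, 1/2), radius 1/10; b4: center (1/36, 1/36), radius 1/90


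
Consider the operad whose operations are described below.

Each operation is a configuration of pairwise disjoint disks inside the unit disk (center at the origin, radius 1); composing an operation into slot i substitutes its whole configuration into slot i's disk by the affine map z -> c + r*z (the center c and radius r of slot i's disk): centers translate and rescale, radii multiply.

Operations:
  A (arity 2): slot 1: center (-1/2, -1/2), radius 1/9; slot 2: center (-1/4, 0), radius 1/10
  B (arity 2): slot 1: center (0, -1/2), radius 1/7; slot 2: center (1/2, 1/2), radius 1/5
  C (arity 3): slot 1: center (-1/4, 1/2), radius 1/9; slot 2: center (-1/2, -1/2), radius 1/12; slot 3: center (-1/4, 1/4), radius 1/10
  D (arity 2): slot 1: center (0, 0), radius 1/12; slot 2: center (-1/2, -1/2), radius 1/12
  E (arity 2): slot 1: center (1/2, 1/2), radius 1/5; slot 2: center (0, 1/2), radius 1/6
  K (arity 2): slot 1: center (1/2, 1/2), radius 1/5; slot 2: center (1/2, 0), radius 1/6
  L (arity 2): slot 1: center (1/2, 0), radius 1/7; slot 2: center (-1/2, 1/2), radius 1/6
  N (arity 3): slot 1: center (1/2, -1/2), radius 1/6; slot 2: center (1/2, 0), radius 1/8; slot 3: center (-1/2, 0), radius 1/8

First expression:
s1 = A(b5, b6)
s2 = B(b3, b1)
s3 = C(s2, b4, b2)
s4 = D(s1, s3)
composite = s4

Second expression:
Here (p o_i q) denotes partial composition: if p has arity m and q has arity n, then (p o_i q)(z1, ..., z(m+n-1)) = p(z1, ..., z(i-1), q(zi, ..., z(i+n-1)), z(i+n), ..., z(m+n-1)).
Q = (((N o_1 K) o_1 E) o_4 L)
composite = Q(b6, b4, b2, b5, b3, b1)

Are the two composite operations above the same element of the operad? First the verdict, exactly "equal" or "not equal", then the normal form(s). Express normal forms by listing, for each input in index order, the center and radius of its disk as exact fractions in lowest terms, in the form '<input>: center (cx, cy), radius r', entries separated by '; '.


not equal; first: b1: center (-223/432, -49/108), radius 1/540; b2: center (-25/48, -23/48), radius 1/120; b3: center (-25/48, -25/54), radius 1/756; b4: center (-13/24, -13/24), radius 1/144; b5: center (-1/24, -1/24), radius 1/108; b6: center (-1/48, 0), radius 1/120; second: b1: center (-1/2, 0), radius 1/8; b2: center (7/12, -1/2), radius 1/36; b3: center (7/16, 1/16), radius 1/48; b4: center (7/12, -2/5), radius 1/180; b5: center (9/16, 0), radius 1/56; b6: center (3/5, -2/5), radius 1/150

In normal form, the first expression is b1: center (-223/432, -49/108), radius 1/540; b2: center (-25/48, -23/48), radius 1/120; b3: center (-25/48, -25/54), radius 1/756; b4: center (-13/24, -13/24), radius 1/144; b5: center (-1/24, -1/24), radius 1/108; b6: center (-1/48, 0), radius 1/120
In normal form, the second expression is b1: center (-1/2, 0), radius 1/8; b2: center (7/12, -1/2), radius 1/36; b3: center (7/16, 1/16), radius 1/48; b4: center (7/12, -2/5), radius 1/180; b5: center (9/16, 0), radius 1/56; b6: center (3/5, -2/5), radius 1/150
No match — not equal.


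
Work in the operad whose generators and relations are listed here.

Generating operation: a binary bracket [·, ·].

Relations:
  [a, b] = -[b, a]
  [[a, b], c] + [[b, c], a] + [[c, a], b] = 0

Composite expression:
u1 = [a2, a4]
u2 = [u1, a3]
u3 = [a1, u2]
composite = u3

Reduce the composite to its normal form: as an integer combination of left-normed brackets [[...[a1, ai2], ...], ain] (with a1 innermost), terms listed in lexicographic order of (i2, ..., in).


Left-normed coefficients sit on the a1-initial expansion words.
Composite bracket: [a1, [[a2, a4], a3]]
Expanding via [a, b] = ab - ba: 8 signed words (2^3 = 8).
Words beginning with a1 determine it all:
  the word a1a2a4a3 carries sign +1 and contributes +[[[a1, a2], a4], a3]
  the word a1a3a2a4 carries sign -1 and contributes -[[[a1, a3], a2], a4]
  the word a1a3a4a2 carries sign +1 and contributes +[[[a1, a3], a4], a2]
  the word a1a4a2a3 carries sign -1 and contributes -[[[a1, a4], a2], a3]

[[[a1, a2], a4], a3] - [[[a1, a3], a2], a4] + [[[a1, a3], a4], a2] - [[[a1, a4], a2], a3]


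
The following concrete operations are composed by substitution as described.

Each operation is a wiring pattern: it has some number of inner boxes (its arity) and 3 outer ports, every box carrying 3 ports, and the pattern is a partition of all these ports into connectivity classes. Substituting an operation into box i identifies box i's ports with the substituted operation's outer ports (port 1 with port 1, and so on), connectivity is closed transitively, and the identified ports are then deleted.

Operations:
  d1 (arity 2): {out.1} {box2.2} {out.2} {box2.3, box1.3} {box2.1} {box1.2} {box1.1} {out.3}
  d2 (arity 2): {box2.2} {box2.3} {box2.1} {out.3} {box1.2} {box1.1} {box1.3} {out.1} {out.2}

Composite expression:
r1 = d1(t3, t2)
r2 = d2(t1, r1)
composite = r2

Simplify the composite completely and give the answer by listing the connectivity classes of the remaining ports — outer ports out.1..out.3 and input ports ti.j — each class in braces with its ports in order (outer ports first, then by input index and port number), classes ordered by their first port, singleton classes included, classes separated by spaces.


{out.1} {out.2} {out.3} {t1.1} {t1.2} {t1.3} {t2.1} {t2.2} {t2.3, t3.3} {t3.1} {t3.2}

Two ports join when wires chain via d2-identified ports.
composing d1 on (t3, t2), with out.j its own outer ports: {out.1} {out.2} {out.3} {t2.1} {t2.2} {t2.3, t3.3} {t3.1} {t3.2}
composing d2 on (t1, t3, t2), with out.j its own outer ports: {out.1} {out.2} {out.3} {t1.1} {t1.2} {t1.3} {t2.1} {t2.2} {t2.3, t3.3} {t3.1} {t3.2}


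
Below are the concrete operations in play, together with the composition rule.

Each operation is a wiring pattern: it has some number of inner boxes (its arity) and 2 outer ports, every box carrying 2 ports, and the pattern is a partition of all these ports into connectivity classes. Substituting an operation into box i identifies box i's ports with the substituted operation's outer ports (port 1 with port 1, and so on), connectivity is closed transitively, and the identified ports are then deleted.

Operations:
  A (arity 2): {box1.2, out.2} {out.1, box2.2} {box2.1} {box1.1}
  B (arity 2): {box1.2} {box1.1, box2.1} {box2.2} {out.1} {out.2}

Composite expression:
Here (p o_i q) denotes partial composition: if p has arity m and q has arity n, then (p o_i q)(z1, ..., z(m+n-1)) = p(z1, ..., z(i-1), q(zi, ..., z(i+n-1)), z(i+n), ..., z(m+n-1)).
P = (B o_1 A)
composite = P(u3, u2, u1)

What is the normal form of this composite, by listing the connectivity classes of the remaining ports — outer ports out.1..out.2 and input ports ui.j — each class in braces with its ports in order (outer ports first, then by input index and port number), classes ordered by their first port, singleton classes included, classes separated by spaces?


{out.1} {out.2} {u1.1, u2.2} {u1.2} {u2.1} {u3.1} {u3.2}

Treat the ports identified at B as solder joints: merge, then drop.
after A, the pattern on (u3, u2) reads {out.1, u2.2} {out.2, u3.2} {u2.1} {u3.1} (out.j = its outer ports)
after B, the pattern on (u3, u2, u1) reads {out.1} {out.2} {u1.1, u2.2} {u1.2} {u2.1} {u3.1} {u3.2} (out.j = its outer ports)


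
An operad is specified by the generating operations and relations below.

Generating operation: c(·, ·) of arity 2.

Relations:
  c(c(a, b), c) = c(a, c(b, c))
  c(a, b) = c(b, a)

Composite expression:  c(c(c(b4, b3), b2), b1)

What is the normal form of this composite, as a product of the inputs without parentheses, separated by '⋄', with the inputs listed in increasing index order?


b1 ⋄ b2 ⋄ b3 ⋄ b4

Reordering under c is free, so list the b-inputs canonically.
c(b4, b3) unparenthesizes to b4 ⋄ b3
c(c(b4, b3), b2) unparenthesizes to b4 ⋄ b3 ⋄ b2
c(c(c(b4, b3), b2), b1) unparenthesizes to b4 ⋄ b3 ⋄ b2 ⋄ b1
the factors in increasing index order: b1 ⋄ b2 ⋄ b3 ⋄ b4


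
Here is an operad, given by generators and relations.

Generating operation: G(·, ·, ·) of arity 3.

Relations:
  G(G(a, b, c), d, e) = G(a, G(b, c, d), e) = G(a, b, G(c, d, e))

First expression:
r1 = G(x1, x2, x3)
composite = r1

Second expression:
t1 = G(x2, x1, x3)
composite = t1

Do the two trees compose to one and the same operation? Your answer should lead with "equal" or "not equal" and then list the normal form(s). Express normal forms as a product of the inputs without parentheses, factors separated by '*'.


The first composite normalizes to x1 * x2 * x3
The second composite normalizes to x2 * x1 * x3
No match — not equal.

not equal; first: x1 * x2 * x3; second: x2 * x1 * x3


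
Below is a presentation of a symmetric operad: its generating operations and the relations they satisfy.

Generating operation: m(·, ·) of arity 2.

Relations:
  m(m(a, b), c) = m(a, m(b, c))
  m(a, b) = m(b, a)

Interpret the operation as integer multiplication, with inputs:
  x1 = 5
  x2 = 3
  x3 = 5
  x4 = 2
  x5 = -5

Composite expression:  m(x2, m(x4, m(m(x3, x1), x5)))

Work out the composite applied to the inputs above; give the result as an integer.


-750

m(x3, x1) = 25
m(m(x3, x1), x5) = -125
m(x4, m(m(x3, x1), x5)) = -250
m(x2, m(x4, m(m(x3, x1), x5))) = -750


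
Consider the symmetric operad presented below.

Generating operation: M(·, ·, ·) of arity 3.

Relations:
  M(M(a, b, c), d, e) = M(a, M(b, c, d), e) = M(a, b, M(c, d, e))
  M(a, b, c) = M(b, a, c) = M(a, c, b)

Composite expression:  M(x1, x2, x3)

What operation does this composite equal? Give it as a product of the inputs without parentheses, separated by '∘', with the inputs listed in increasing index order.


x1 ∘ x2 ∘ x3


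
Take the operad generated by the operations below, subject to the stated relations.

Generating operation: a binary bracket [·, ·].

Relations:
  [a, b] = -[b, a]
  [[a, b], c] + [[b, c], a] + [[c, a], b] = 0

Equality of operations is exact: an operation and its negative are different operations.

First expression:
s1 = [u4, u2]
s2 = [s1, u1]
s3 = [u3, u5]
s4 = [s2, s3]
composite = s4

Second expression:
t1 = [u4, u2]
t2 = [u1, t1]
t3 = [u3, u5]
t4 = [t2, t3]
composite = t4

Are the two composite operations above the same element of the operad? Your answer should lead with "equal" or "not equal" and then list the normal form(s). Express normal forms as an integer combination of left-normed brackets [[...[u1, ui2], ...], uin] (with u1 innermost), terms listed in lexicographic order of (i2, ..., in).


The first expression, normalized: [[[[u1, u2], u4], u3], u5] - [[[[u1, u2], u4], u5], u3] - [[[[u1, u4], u2], u3], u5] + [[[[u1, u4], u2], u5], u3]
The second expression, normalized: -[[[[u1, u2], u4], u3], u5] + [[[[u1, u2], u4], u5], u3] + [[[[u1, u4], u2], u3], u5] - [[[[u1, u4], u2], u5], u3]
No match — not equal.

not equal: they reduce to [[[[u1, u2], u4], u3], u5] - [[[[u1, u2], u4], u5], u3] - [[[[u1, u4], u2], u3], u5] + [[[[u1, u4], u2], u5], u3] and -[[[[u1, u2], u4], u3], u5] + [[[[u1, u2], u4], u5], u3] + [[[[u1, u4], u2], u3], u5] - [[[[u1, u4], u2], u5], u3]


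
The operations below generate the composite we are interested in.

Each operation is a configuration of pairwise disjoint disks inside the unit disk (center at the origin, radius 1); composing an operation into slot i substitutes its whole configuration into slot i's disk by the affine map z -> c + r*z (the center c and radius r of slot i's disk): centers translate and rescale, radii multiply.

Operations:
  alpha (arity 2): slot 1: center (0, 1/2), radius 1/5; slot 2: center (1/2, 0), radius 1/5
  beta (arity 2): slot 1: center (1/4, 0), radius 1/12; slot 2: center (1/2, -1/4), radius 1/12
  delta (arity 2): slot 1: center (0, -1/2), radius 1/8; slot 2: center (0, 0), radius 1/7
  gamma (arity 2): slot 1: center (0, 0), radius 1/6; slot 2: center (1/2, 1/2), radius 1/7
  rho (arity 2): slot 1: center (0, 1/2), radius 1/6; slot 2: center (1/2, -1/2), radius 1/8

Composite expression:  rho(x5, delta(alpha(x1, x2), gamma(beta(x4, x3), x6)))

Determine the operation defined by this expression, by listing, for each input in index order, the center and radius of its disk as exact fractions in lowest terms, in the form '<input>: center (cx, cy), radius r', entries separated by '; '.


x1: center (1/2, -71/128), radius 1/320; x2: center (65/128, -9/16), radius 1/320; x3: center (337/672, -673/1344), radius 1/4032; x4: center (673/1344, -1/2), radius 1/4032; x5: center (0, 1/2), radius 1/6; x6: center (57/112, -55/112), radius 1/392

Follow each x-input down from rho: c' goes to c + r*c', radius to r*r'.
tracing x5 down its 1-map path: center (0, 1/2), radius 1/6
tracing x1 down its 3-map path: center (1/2, -71/128), radius 1/320
tracing x2 down its 3-map path: center (65/128, -9/16), radius 1/320
tracing x4 down its 4-map path: center (673/1344, -1/2), radius 1/4032
tracing x3 down its 4-map path: center (337/672, -673/1344), radius 1/4032
tracing x6 down its 3-map path: center (57/112, -55/112), radius 1/392


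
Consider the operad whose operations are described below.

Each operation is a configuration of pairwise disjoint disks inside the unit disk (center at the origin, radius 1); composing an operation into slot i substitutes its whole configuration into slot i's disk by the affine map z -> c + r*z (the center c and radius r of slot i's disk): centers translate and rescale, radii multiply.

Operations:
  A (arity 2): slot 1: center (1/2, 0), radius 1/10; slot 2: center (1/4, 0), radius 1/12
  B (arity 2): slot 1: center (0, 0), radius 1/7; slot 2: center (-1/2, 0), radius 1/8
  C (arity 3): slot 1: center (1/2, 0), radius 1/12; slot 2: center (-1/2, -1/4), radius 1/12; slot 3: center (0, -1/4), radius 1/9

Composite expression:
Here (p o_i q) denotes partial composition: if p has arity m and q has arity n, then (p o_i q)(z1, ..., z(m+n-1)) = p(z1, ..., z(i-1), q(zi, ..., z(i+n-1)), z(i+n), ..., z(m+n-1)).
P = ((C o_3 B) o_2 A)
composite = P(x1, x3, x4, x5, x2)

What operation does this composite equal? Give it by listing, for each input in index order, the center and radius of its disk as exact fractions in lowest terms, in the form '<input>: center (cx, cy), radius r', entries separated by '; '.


x1: center (1/2, 0), radius 1/12; x2: center (-1/18, -1/4), radius 1/72; x3: center (-11/24, -1/4), radius 1/120; x4: center (-23/48, -1/4), radius 1/144; x5: center (0, -1/4), radius 1/63


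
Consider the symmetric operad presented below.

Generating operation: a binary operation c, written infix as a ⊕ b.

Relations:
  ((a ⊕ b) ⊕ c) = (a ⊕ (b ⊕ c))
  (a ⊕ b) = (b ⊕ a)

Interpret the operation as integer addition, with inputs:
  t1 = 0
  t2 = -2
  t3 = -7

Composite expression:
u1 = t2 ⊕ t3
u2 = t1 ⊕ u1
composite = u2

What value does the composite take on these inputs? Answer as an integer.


(t2 ⊕ t3) = -9
(t1 ⊕ (t2 ⊕ t3)) = -9

-9


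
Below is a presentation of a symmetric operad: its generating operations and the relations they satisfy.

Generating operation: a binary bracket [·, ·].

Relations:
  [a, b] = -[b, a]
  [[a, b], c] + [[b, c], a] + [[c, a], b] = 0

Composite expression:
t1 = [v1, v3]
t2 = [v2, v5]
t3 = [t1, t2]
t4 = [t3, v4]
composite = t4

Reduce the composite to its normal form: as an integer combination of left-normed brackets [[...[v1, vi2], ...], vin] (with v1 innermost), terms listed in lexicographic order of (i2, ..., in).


Left-normed coefficients sit on the v1-initial expansion words.
Composite bracket: [[[v1, v3], [v2, v5]], v4]
Under [a, b] = ab - ba we get 16 signed associative words (2^4 = 16).
Words beginning with v1 determine it all:
  sign of v1v3v2v5v4 is +1, so it contributes +[[[[v1, v3], v2], v5], v4]
  sign of v1v3v5v2v4 is -1, so it contributes -[[[[v1, v3], v5], v2], v4]

[[[[v1, v3], v2], v5], v4] - [[[[v1, v3], v5], v2], v4]


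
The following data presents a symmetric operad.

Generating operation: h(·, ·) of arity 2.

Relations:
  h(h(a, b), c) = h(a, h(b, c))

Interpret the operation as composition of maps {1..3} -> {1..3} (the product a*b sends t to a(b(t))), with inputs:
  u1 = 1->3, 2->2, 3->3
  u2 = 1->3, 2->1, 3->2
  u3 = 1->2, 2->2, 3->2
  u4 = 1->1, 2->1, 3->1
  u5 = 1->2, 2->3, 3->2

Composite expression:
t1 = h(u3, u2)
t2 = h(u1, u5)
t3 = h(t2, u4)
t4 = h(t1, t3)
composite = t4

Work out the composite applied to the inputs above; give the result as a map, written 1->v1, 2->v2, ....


1->2, 2->2, 3->2

h(u3, u2) = 1->2, 2->2, 3->2
h(u1, u5) = 1->2, 2->3, 3->2
h(h(u1, u5), u4) = 1->2, 2->2, 3->2
h(h(u3, u2), h(h(u1, u5), u4)) = 1->2, 2->2, 3->2


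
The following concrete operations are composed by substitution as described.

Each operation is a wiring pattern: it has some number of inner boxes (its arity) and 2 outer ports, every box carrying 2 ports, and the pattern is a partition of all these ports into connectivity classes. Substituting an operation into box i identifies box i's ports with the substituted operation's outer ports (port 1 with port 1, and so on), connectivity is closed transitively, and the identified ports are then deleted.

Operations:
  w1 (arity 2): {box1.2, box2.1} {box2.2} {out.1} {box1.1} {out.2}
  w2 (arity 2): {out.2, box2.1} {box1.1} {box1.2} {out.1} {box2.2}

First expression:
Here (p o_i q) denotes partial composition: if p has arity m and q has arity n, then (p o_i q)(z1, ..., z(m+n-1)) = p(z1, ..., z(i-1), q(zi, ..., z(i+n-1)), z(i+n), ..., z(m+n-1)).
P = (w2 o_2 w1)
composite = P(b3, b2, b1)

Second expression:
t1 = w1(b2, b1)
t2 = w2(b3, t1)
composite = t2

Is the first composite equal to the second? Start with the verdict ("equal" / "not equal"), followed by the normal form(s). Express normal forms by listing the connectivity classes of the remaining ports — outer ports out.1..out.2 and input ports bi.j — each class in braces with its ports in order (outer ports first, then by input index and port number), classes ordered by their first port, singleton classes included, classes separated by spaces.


The first expression reduces to {out.1} {out.2} {b1.1, b2.2} {b1.2} {b2.1} {b3.1} {b3.2}
The second expression reduces to {out.1} {out.2} {b1.1, b2.2} {b1.2} {b2.1} {b3.1} {b3.2}
The normal forms match — equal.

equal — both sides give {out.1} {out.2} {b1.1, b2.2} {b1.2} {b2.1} {b3.1} {b3.2}


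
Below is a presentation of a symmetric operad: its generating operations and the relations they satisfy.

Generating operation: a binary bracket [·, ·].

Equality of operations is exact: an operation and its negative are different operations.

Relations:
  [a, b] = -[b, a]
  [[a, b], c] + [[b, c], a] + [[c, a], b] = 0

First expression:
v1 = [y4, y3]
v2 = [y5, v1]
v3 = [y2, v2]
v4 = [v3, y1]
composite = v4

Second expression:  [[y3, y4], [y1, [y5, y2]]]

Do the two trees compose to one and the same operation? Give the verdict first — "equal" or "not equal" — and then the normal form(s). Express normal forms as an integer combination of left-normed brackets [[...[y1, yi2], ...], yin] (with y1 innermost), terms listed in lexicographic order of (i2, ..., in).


Reducing the first expression gives -[[[[y1, y2], y3], y4], y5] + [[[[y1, y2], y4], y3], y5] + [[[[y1, y2], y5], y3], y4] - [[[[y1, y2], y5], y4], y3] + [[[[y1, y3], y4], y5], y2] - [[[[y1, y4], y3], y5], y2] - [[[[y1, y5], y3], y4], y2] + [[[[y1, y5], y4], y3], y2]
Reducing the second expression gives [[[[y1, y2], y5], y3], y4] - [[[[y1, y2], y5], y4], y3] - [[[[y1, y5], y2], y3], y4] + [[[[y1, y5], y2], y4], y3]
Different reductions; not equal.

not equal; the first gives -[[[[y1, y2], y3], y4], y5] + [[[[y1, y2], y4], y3], y5] + [[[[y1, y2], y5], y3], y4] - [[[[y1, y2], y5], y4], y3] + [[[[y1, y3], y4], y5], y2] - [[[[y1, y4], y3], y5], y2] - [[[[y1, y5], y3], y4], y2] + [[[[y1, y5], y4], y3], y2] and the second [[[[y1, y2], y5], y3], y4] - [[[[y1, y2], y5], y4], y3] - [[[[y1, y5], y2], y3], y4] + [[[[y1, y5], y2], y4], y3]


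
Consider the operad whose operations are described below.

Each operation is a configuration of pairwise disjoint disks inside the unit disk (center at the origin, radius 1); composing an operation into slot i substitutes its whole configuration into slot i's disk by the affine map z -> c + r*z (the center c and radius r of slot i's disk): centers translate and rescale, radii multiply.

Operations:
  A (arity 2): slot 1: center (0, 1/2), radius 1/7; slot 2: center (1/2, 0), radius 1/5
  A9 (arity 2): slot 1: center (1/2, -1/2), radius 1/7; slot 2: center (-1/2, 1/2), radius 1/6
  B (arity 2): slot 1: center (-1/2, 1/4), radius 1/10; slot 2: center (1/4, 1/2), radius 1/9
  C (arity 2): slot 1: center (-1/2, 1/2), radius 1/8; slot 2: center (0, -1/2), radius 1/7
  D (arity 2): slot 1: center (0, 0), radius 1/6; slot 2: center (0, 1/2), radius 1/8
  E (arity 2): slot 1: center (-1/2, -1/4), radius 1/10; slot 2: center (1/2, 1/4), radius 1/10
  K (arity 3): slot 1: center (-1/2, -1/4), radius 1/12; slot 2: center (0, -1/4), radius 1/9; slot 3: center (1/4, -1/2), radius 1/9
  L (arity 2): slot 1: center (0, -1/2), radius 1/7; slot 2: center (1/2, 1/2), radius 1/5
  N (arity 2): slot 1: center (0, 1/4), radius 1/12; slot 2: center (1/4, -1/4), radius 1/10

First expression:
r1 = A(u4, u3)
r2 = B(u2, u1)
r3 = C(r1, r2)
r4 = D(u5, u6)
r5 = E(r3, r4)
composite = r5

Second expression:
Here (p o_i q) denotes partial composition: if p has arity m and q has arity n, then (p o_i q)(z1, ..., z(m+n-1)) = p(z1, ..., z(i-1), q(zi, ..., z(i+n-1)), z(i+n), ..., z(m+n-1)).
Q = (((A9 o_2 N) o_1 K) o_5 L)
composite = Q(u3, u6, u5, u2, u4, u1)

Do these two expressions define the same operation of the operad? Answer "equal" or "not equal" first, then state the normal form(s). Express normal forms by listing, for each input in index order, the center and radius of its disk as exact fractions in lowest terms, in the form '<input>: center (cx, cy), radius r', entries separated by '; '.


The first expression, normalized: u1: center (-139/280, -41/140), radius 1/630; u2: center (-71/140, -83/280), radius 1/700; u3: center (-87/160, -1/5), radius 1/400; u4: center (-11/20, -31/160), radius 1/560; u5: center (1/2, 1/4), radius 1/60; u6: center (1/2, 3/10), radius 1/80
The second expression, normalized: u1: center (-9/20, 7/15), radius 1/300; u2: center (-1/2, 13/24), radius 1/72; u3: center (3/7, -15/28), radius 1/84; u4: center (-11/24, 9/20), radius 1/420; u5: center (15/28, -4/7), radius 1/63; u6: center (1/2, -15/28), radius 1/63
Different reductions; not equal.

not equal: they reduce to u1: center (-139/280, -41/140), radius 1/630; u2: center (-71/140, -83/280), radius 1/700; u3: center (-87/160, -1/5), radius 1/400; u4: center (-11/20, -31/160), radius 1/560; u5: center (1/2, 1/4), radius 1/60; u6: center (1/2, 3/10), radius 1/80 and u1: center (-9/20, 7/15), radius 1/300; u2: center (-1/2, 13/24), radius 1/72; u3: center (3/7, -15/28), radius 1/84; u4: center (-11/24, 9/20), radius 1/420; u5: center (15/28, -4/7), radius 1/63; u6: center (1/2, -15/28), radius 1/63


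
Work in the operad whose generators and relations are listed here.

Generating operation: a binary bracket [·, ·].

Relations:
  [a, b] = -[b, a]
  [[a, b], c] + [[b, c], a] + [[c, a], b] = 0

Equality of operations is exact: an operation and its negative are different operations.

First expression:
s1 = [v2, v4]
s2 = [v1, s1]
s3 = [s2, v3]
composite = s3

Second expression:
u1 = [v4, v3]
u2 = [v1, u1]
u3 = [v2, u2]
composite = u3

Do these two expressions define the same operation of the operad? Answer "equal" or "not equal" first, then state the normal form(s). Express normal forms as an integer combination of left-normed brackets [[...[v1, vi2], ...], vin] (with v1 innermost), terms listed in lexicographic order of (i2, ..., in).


not equal — first [[[v1, v2], v4], v3] - [[[v1, v4], v2], v3], second [[[v1, v3], v4], v2] - [[[v1, v4], v3], v2]

The first composite normalizes to [[[v1, v2], v4], v3] - [[[v1, v4], v2], v3]
The second composite normalizes to [[[v1, v3], v4], v2] - [[[v1, v4], v3], v2]
No match — not equal.


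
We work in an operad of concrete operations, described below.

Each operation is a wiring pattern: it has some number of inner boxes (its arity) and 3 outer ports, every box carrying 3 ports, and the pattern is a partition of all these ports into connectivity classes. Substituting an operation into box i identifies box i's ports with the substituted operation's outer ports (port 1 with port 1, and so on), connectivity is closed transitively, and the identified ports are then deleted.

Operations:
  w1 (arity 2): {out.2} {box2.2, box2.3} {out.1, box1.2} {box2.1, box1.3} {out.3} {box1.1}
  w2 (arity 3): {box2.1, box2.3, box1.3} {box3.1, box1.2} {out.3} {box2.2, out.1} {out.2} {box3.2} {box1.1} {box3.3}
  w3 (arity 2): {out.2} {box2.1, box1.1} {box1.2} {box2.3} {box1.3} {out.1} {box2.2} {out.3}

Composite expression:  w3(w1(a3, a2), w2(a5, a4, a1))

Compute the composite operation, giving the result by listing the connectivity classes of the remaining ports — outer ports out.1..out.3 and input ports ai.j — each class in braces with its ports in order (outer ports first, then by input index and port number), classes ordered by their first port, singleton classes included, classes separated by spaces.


{out.1} {out.2} {out.3} {a1.1, a5.2} {a1.2} {a1.3} {a2.1, a3.3} {a2.2, a2.3} {a3.1} {a3.2, a4.2} {a4.1, a4.3, a5.3} {a5.1}
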